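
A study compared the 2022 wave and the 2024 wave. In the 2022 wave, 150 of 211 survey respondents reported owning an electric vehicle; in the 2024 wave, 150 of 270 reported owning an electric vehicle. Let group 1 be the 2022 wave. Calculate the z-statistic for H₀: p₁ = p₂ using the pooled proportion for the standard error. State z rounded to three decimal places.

Sample proportions: p̂₁ = 150/211 = 0.71090 and p̂₂ = 150/270 = 0.55556.
Pooling: p̂ = 300/481 = 0.62370.
SE = √[p̂(1−p̂)(1/n₁+1/n₂)] = √[0.62370·0.37630·(1/211+1/270)] ≈ 0.044515.
z = 0.15534/0.044515 = 3.490.

z = 3.490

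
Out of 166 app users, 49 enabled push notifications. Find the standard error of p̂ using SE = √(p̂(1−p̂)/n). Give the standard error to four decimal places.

The sample proportion is 49/166 = 0.29518.
p̂(1−p̂) = 0.208049.
SE = √(0.208049/166) = 0.0354.

SE = 0.0354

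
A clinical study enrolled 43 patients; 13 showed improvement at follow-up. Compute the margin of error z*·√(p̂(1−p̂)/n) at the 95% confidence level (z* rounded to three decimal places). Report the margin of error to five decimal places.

Sample proportion p̂ = 13/43 = 0.30233.
SE(p̂) = √(0.30233·0.69767/43) = 0.070037.
For 95% confidence, z* = 1.960.
ME = 1.960·0.070037 = 0.13727.

ME = 0.13727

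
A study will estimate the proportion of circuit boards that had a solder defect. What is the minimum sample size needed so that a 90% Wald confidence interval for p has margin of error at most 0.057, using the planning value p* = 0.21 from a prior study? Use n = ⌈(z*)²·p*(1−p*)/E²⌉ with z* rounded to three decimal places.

n = 139

The 90% critical value is z* = 1.645.
p*(1−p*) = 0.21·0.79 = 0.1659.
(z*)²·p*(1−p*)/E² = 2.706025·0.1659/0.003249 = 138.175.
Rounding up, n = 139.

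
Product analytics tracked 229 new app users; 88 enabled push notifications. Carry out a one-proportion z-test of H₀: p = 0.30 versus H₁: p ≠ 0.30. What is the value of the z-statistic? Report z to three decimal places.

z = 2.783

Sample proportion p̂ = 88/229 = 0.38428.
Under H₀, SE = √(p₀(1−p₀)/n) = √(0.30·0.70/229) = √0.000917031 = 0.030283.
z = (0.38428 − 0.30)/0.030283 = 0.08428/0.030283 = 2.783.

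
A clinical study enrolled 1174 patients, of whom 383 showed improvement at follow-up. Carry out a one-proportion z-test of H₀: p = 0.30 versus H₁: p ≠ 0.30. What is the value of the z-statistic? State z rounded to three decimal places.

The sample proportion is 383/1174 = 0.32624.
Null standard error: √(0.30·0.70/1174) = √0.000178876 = 0.013374.
Test statistic: z = 0.02624/0.013374 = 1.962.

z = 1.962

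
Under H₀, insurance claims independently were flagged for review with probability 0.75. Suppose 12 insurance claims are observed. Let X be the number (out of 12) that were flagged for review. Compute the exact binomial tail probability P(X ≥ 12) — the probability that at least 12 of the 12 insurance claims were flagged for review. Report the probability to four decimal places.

X is binomial with n = 12 and p = 0.75.
P(X ≥ 12) = C(12,12)·0.75^12·0.25^0.
= 0.031676 = 0.0317.

P = 0.0317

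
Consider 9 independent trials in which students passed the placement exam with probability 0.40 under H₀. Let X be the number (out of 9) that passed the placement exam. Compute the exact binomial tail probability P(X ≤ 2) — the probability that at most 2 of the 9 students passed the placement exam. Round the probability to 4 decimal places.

X ~ Binomial(n=9, p=0.40).
P(X ≤ 2) = C(9,0)·0.40^0·0.60^9 + C(9,1)·0.40^1·0.60^8 + C(9,2)·0.40^2·0.60^7.
= 0.010078 + 0.060466 + 0.161243 = 0.2318.

P = 0.2318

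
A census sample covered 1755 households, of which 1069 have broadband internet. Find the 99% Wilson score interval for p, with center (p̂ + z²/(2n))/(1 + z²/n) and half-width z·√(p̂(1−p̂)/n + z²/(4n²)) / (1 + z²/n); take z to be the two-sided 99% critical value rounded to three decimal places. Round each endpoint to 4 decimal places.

Here p̂ = 1069/1755 = 0.60912 and z = 2.576 (z² = 6.635776).
1 + z²/n = 1.003781.
Center = (0.60912 + 0.001891)/1.003781 = 0.60871.
Radicand: p̂(1−p̂)/n + z²/(4n²) = 0.000135666 + 0.000000539 = 0.000136205.
Half-width = z·√(radicand)/denom = 2.576·0.011671/1.003781 = 0.02995.
Interval: 0.60871 ± 0.02995 → (0.5788, 0.6387).

(0.5788, 0.6387)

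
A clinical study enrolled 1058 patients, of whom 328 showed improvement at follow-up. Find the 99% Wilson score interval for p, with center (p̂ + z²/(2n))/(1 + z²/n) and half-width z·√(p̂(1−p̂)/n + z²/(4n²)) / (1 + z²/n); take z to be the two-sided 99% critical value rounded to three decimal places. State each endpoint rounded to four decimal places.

Here p̂ = 328/1058 = 0.31002 and z = 2.576 (z² = 6.635776).
Denominator 1 + z²/n = 1 + 6.635776/1058 = 1.006272.
Center = (0.31002 + 0.003136)/1.006272 = 0.31120.
Radicand: p̂(1−p̂)/n + z²/(4n²) = 0.000202181 + 0.000001482 = 0.000203663.
Half-width = z·√(radicand)/denom = 2.576·0.014271/1.006272 = 0.03653.
CI: 0.31120 ± 0.03653 = (0.2747, 0.3477).

(0.2747, 0.3477)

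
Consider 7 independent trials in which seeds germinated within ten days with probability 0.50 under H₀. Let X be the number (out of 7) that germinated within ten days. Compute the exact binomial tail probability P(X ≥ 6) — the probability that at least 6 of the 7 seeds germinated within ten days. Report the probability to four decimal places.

X is binomial with n = 7 and p = 0.50.
P(X ≥ 6) = C(7,6)·0.50^6·0.50^1 + C(7,7)·0.50^7·0.50^0.
= 0.054688 + 0.007812 = 0.0625.

P = 0.0625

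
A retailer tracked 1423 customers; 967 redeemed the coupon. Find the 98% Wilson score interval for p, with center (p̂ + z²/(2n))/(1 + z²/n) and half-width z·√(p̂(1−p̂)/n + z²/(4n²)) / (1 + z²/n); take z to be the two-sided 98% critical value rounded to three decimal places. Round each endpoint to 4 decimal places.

Here p̂ = 967/1423 = 0.67955 and z = 2.326 (z² = 5.410276).
Denominator 1 + z²/n = 1 + 5.410276/1423 = 1.003802.
Center = (0.67955 + 0.001901)/1.003802 = 0.67887.
Radicand: p̂(1−p̂)/n + z²/(4n²) = 0.000153030 + 0.000000668 = 0.000153698.
Half-width = 2.326·√0.000153698/1.003802 = 0.02873.
Interval: 0.67887 ± 0.02873 → (0.6501, 0.7076).

(0.6501, 0.7076)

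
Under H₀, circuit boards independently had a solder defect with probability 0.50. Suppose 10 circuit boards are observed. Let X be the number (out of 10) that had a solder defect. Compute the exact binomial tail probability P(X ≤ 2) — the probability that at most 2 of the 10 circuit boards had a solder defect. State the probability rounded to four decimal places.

X is binomial with n = 10 and p = 0.50.
P(X ≤ 2) = C(10,0)·0.50^0·0.50^10 + C(10,1)·0.50^1·0.50^9 + C(10,2)·0.50^2·0.50^8.
= 0.000977 + 0.009766 + 0.043945 = 0.0547.

P = 0.0547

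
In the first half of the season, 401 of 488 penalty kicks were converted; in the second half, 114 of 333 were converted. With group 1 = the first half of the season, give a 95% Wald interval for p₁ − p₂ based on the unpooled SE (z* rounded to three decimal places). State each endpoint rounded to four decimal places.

(0.4181, 0.5406)

p̂₁ = 0.82172, p̂₂ = 0.34234, so the observed difference is 0.47938.
Unpooled SE = √(p̂₁(1−p̂₁)/n₁ + p̂₂(1−p̂₂)/n₂) = √(0.000300195 + 0.000676108) = 0.031246.
The 95% critical value is z* = 1.960. Margin of error = 0.06124.
Interval: 0.47938 ± 0.06124 → (0.4181, 0.5406).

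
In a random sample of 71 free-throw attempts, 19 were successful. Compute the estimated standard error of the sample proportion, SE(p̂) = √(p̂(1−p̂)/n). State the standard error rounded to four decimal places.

SE = 0.0525

With x = 19 successes in n = 71, p̂ = 0.26761.
p̂(1−p̂) = 0.26761·0.73239 = 0.195995.
Dividing by n and taking the root: √0.002760493 = 0.0525.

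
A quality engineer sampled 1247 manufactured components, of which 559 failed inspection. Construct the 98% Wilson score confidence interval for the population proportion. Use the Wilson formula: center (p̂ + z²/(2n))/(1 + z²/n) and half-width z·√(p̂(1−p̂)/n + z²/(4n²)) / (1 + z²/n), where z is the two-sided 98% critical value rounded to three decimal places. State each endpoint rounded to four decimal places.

p̂ = 559/1247 = 0.44828; z = 2.326, so z² = 5.410276.
Denominator 1 + z²/n = 1 + 5.410276/1247 = 1.004339.
Adjusted center: (0.44828 + z²/(2n))/1.004339 = 0.44850.
Radicand: p̂(1−p̂)/n + z²/(4n²) = 0.000198336 + 0.000000870 = 0.000199206.
Half-width = 2.326·√0.000199206/1.004339 = 0.03269.
CI: 0.44850 ± 0.03269 = (0.4158, 0.4812).

(0.4158, 0.4812)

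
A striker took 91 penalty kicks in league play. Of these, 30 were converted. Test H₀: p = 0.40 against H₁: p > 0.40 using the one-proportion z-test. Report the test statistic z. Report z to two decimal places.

p̂ = 30/91 = 0.32967.
Null standard error: √(0.40·0.60/91) = √0.002637363 = 0.051355.
z = (0.32967 − 0.40)/0.051355 = -0.07033/0.051355 = -1.37.

z = -1.37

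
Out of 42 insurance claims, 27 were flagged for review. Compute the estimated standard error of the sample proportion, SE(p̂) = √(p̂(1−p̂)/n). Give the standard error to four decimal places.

SE = 0.0739

Sample proportion p̂ = 27/42 = 0.64286.
p̂(1−p̂) = 0.229591.
SE = √(0.229591/42) = √0.005466452 = 0.0739.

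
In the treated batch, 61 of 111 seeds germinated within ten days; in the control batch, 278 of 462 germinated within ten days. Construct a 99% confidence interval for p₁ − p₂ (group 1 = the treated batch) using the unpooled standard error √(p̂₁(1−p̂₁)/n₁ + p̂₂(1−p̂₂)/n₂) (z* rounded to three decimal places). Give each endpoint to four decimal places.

(-0.1872, 0.0829)

p̂₁ = 61/111 = 0.54955, p̂₂ = 278/462 = 0.60173; p̂₁ − p̂₂ = -0.05218.
Unpooled SE = √(p̂₁(1−p̂₁)/n₁ + p̂₂(1−p̂₂)/n₂) = √(0.002230134 + 0.000518724) = 0.052430.
z* = 2.576 at the 99% level. Margin of error = 0.13506.
CI: -0.05218 ± 0.13506 = (-0.1872, 0.0829).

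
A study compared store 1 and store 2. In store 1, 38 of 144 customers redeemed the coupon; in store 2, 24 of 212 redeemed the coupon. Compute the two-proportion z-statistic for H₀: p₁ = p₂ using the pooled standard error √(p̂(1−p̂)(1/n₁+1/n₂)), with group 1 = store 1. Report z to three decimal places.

p̂₁ = 38/144 = 0.26389, p̂₂ = 24/212 = 0.11321.
Pooled p̂ = (38+24)/(144+212) = 62/356 = 0.17416.
Pooled SE = √[0.1438265·0.01166143] ≈ 0.040954.
z = 0.15068/0.040954 = 3.679.

z = 3.679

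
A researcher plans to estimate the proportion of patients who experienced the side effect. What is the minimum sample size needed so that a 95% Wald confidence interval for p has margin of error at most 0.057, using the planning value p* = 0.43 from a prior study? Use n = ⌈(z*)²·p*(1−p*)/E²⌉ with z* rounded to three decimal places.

z* = 1.960 at the 95% level.
p*(1−p*) = 0.43·0.57 = 0.2451.
Required n before rounding: 3.841600 × 0.2451 / 0.057² = 289.805.
Rounding up, n = 290.

n = 290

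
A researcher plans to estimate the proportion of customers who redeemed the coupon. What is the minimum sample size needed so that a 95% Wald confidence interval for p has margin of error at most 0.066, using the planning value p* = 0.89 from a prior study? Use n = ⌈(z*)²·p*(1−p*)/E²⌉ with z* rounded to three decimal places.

z* = 1.960 at the 95% level.
p*(1−p*) = 0.89·0.11 = 0.0979.
Required n before rounding: 3.841600 × 0.0979 / 0.066² = 86.339.
⌈86.339⌉ = 87.

n = 87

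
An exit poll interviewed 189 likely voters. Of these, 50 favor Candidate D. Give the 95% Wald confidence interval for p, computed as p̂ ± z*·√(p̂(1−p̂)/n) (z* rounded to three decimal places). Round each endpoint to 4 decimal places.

(0.2017, 0.3274)

The sample proportion is 50/189 = 0.26455.
SE(p̂) = √(0.26455·0.73545/189) = 0.032085.
z* = 1.960 at the 95% level.
Margin = 1.960·0.032085 = 0.06289.
So the interval runs from 0.2017 to 0.3274.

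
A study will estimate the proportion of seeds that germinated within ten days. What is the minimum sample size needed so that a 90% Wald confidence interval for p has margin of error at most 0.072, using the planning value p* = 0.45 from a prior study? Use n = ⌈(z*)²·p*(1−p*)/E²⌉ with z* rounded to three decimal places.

n = 130

The 90% critical value is z* = 1.645.
p*(1−p*) = 0.45·0.55 = 0.2475.
(z*)²·p*(1−p*)/E² = 2.706025·0.2475/0.005184 = 129.194.
Rounding up, n = 130.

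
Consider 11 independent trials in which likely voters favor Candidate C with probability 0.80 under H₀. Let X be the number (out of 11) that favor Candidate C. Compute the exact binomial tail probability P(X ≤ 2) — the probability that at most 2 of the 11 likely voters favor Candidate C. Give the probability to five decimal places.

P = 0.00002

X ~ Binomial(n=11, p=0.80).
P(X ≤ 2) = C(11,0)·0.80^0·0.20^11 + C(11,1)·0.80^1·0.20^10 + C(11,2)·0.80^2·0.20^9.
= 0.000000 + 0.000001 + 0.000018 = 0.00002.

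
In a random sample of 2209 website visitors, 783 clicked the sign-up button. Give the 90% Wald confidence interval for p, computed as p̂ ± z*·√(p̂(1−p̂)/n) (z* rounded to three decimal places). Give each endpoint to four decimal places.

The sample proportion is 783/2209 = 0.35446.
Standard error of p̂: √(0.228818/2209) = √0.000103584 = 0.010178.
The 90% critical value is z* = 1.645.
Margin of error: 1.645 × 0.010178 = 0.01674.
So the interval runs from 0.3377 to 0.3712.

(0.3377, 0.3712)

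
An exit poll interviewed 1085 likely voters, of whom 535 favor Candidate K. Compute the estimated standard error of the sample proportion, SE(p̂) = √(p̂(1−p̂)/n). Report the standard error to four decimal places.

SE = 0.0152

Sample proportion p̂ = 535/1085 = 0.49309.
p̂(1−p̂) = 0.249952.
Dividing by n and taking the root: √0.000230371 = 0.0152.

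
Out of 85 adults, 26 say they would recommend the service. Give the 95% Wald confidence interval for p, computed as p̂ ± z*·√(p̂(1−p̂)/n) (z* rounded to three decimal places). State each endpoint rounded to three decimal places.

(0.208, 0.404)

p̂ = 26/85 = 0.30588.
SE = √(p̂(1−p̂)/n) = √(0.212318/85) = 0.049979.
For 95% confidence, z* = 1.960.
Margin = 1.960·0.049979 = 0.09796.
So the interval runs from 0.208 to 0.404.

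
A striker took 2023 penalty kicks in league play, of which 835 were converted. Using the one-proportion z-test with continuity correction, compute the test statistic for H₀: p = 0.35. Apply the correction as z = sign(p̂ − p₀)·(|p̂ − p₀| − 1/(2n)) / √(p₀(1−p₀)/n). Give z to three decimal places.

z = 5.894

p̂ = 835/2023 = 0.41275. p̂ − p₀ = 0.062753.
Continuity correction 1/(2n) = 1/4046 = 0.000247.
Corrected numerator: |0.062753| − 0.000247 = 0.062506.
Null standard error: √(0.35·0.65/2023) = √0.000112457 = 0.010605.
z = (+)0.062506/0.010605 = 5.894.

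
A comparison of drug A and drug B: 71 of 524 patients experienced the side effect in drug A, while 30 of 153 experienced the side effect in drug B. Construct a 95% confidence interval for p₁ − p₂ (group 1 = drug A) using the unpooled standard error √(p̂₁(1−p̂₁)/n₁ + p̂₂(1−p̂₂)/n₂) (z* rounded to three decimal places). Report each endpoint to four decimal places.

p̂₁ = 71/524 = 0.13550, p̂₂ = 30/153 = 0.19608; p̂₁ − p̂₂ = -0.06058.
Unpooled SE = √(p̂₁(1−p̂₁)/n₁ + p̂₂(1−p̂₂)/n₂) = √(0.000223544 + 0.001030272) = 0.035409.
For 95% confidence, z* = 1.960. Margin = 1.960·0.035409 = 0.06940.
Interval: -0.06058 ± 0.06940 → (-0.1300, 0.0088).

(-0.1300, 0.0088)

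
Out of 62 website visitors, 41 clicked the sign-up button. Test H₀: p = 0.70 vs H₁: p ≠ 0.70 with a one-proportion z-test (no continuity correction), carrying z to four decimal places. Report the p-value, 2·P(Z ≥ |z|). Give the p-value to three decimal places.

The sample proportion is 41/62 = 0.66129.
Under H₀, SE = √(p₀(1−p₀)/n) = √(0.70·0.30/62) = √0.003387097 = 0.058199.
Test statistic (full precision, shown to 4 dp): z = (41/62 − 0.70)/SE₀ ≈ -0.6651.
p-value = 2·P(Z ≥ |z|) with z = -0.6651 → 0.506.

p-value = 0.506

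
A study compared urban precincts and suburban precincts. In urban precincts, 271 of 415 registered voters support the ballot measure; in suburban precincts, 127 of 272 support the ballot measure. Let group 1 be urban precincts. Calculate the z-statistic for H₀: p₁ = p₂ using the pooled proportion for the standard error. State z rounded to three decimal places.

z = 4.832

p̂₁ = 271/415 = 0.65301, p̂₂ = 127/272 = 0.46691.
Pooling: p̂ = 398/687 = 0.57933.
Pooled SE = √[0.2437067·0.00608611] ≈ 0.038513.
z = 0.18610/0.038513 = 4.832.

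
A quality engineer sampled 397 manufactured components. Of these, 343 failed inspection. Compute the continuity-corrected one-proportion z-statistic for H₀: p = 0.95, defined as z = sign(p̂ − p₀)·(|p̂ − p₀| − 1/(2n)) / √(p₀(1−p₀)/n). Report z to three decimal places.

z = -7.749

The sample proportion is 343/397 = 0.86398. p̂ − p₀ = -0.086020.
1/(2n) = 0.001259.
Corrected numerator: |-0.086020| − 0.001259 = 0.084761.
SE₀ = √(0.95·0.05/397) = 0.010938.
z = −0.084761/0.010938 = -7.749.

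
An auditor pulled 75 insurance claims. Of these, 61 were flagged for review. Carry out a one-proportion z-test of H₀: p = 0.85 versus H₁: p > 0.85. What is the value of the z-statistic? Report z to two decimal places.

Sample proportion p̂ = 61/75 = 0.81333.
SE₀ = √(0.85·0.15/75) = 0.041231.
z = (0.81333 − 0.85)/0.041231 = -0.03667/0.041231 = -0.89.

z = -0.89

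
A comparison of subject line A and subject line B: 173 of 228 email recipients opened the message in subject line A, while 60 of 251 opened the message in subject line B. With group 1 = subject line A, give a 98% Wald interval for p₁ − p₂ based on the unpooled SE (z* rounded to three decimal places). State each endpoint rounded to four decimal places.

p̂₁ = 173/228 = 0.75877, p̂₂ = 60/251 = 0.23904; p̂₁ − p̂₂ = 0.51973.
Unpooled SE = √(p̂₁(1−p̂₁)/n₁ + p̂₂(1−p̂₂)/n₂) = √(0.000802794 + 0.000724709) = 0.039083.
For 98% confidence, z* = 2.326. Margin = 2.326·0.039083 = 0.09091.
Interval: 0.51973 ± 0.09091 → (0.4288, 0.6106).

(0.4288, 0.6106)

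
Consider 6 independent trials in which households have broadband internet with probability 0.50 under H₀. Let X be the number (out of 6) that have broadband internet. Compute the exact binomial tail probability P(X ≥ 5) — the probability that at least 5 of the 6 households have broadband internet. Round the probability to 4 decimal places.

X ~ Binomial(n=6, p=0.50).
P(X ≥ 5) = C(6,5)·0.50^5·0.50^1 + C(6,6)·0.50^6·0.50^0.
= 0.093750 + 0.015625 = 0.1094.

P = 0.1094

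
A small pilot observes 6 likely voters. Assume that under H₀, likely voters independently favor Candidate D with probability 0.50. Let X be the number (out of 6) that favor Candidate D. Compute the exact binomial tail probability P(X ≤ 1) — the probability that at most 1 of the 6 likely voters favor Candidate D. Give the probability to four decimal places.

X ~ Binomial(n=6, p=0.50).
P(X ≤ 1) = C(6,0)·0.50^0·0.50^6 + C(6,1)·0.50^1·0.50^5.
= 0.015625 + 0.093750 = 0.1094.

P = 0.1094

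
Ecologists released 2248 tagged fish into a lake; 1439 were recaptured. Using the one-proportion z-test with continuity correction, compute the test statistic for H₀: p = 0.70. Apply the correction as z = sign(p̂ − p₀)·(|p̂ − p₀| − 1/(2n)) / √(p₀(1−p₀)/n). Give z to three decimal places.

z = -6.172

With x = 1439 successes in n = 2248, p̂ = 0.64012. p̂ − p₀ = -0.059875.
1/(2n) = 0.000222.
Corrected numerator: |-0.059875| − 0.000222 = 0.059653.
Under H₀, SE = √(p₀(1−p₀)/n) = √(0.70·0.30/2248) = √0.000093416 = 0.009665.
z = −0.059653/0.009665 = -6.172.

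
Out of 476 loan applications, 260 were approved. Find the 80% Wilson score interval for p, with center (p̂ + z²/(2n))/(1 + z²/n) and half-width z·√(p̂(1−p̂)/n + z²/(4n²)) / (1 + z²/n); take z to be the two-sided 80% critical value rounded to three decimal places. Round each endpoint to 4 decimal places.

(0.5169, 0.5753)

Here p̂ = 260/476 = 0.54622 and z = 1.282 (z² = 1.643524).
1 + z²/n = 1.003453.
Adjusted center: (0.54622 + z²/(2n))/1.003453 = 0.54606.
Radicand: p̂(1−p̂)/n + z²/(4n²) = 0.000520722 + 0.000001813 = 0.000522535.
Half-width = 1.282·√0.000522535/1.003453 = 0.02920.
So the interval runs from 0.5169 to 0.5753.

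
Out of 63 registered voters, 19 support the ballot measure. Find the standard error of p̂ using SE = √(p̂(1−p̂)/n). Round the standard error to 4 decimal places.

SE = 0.0578

With x = 19 successes in n = 63, p̂ = 0.30159.
p̂(1−p̂) = 0.30159·0.69841 = 0.210633.
SE = √(0.210633/63) = √0.003343381 = 0.0578.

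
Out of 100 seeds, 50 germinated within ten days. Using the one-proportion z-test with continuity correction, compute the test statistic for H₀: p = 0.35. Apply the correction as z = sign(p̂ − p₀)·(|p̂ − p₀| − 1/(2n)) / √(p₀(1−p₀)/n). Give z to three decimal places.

p̂ = 50/100 = 0.50000. p̂ − p₀ = 0.150000.
1/(2n) = 0.005000.
Corrected numerator: |0.150000| − 0.005000 = 0.145000.
Under H₀, SE = √(p₀(1−p₀)/n) = √(0.35·0.65/100) = √0.002275000 = 0.047697.
z = (+)0.145000/0.047697 = 3.040.

z = 3.040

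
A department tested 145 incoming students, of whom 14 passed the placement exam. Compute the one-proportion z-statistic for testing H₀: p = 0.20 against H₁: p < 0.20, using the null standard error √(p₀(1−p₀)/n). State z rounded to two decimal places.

p̂ = 14/145 = 0.09655.
Null standard error: √(0.20·0.80/145) = √0.001103448 = 0.033218.
Test statistic: z = -0.10345/0.033218 = -3.11.

z = -3.11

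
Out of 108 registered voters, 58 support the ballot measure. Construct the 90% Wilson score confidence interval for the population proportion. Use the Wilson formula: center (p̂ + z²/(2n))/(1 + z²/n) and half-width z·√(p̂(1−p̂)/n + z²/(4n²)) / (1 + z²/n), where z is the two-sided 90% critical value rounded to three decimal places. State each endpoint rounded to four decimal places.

(0.4582, 0.6141)

Here p̂ = 58/108 = 0.53704 and z = 1.645 (z² = 2.706025).
1 + z²/n = 1.025056.
Center = (0.53704 + 0.012528)/1.025056 = 0.53613.
Radicand: p̂(1−p̂)/n + z²/(4n²) = 0.002302113 + 0.000058000 = 0.002360113.
Half-width = z·√(radicand)/denom = 1.645·0.048581/1.025056 = 0.07796.
So the interval runs from 0.4582 to 0.6141.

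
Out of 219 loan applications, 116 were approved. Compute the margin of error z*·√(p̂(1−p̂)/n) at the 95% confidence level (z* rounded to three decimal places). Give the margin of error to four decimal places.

ME = 0.0661

The sample proportion is 116/219 = 0.52968.
SE = √(p̂(1−p̂)/n) = √(0.249119/219) = 0.033727.
For 95% confidence, z* = 1.960.
So ME = 0.0661.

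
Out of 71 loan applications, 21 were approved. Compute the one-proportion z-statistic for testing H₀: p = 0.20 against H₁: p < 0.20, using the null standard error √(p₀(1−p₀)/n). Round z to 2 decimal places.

p̂ = 21/71 = 0.29577.
SE₀ = √(0.20·0.80/71) = 0.047471.
z = (0.29577 − 0.20)/0.047471 = 0.09577/0.047471 = 2.02.

z = 2.02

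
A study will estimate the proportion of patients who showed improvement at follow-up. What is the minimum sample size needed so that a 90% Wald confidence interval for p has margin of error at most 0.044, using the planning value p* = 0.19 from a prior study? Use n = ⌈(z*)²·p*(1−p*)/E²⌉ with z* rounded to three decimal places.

z* = 1.645 at the 90% level.
p*(1−p*) = 0.1539.
Required n before rounding: 2.706025 × 0.1539 / 0.044² = 215.112.
Rounding up, n = 216.

n = 216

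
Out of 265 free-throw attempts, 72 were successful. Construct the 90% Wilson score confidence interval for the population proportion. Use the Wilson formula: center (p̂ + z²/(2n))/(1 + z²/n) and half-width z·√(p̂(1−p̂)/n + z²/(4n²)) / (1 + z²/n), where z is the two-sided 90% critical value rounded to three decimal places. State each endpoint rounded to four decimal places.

(0.2292, 0.3188)

Here p̂ = 72/265 = 0.27170 and z = 1.645 (z² = 2.706025).
Denominator 1 + z²/n = 1 + 2.706025/265 = 1.010211.
Center = (0.27170 + 0.005106)/1.010211 = 0.27401.
Radicand: p̂(1−p̂)/n + z²/(4n²) = 0.000746710 + 0.000009633 = 0.000756343.
Half-width = z·√(radicand)/denom = 1.645·0.027502/1.010211 = 0.04478.
So the interval runs from 0.2292 to 0.3188.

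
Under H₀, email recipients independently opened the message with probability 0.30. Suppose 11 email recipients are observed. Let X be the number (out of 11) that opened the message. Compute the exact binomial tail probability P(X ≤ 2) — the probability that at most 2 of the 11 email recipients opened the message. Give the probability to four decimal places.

X is binomial with n = 11 and p = 0.30.
P(X ≤ 2) = C(11,0)·0.30^0·0.70^11 + C(11,1)·0.30^1·0.70^10 + C(11,2)·0.30^2·0.70^9.
= 0.019773 + 0.093217 + 0.199750 = 0.3127.

P = 0.3127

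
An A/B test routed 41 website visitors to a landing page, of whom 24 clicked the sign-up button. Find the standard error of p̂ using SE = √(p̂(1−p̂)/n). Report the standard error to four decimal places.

SE = 0.0769

Sample proportion p̂ = 24/41 = 0.58537.
p̂(1−p̂) = 0.58537·0.41463 = 0.242712.
Dividing by n and taking the root: √0.005919805 = 0.0769.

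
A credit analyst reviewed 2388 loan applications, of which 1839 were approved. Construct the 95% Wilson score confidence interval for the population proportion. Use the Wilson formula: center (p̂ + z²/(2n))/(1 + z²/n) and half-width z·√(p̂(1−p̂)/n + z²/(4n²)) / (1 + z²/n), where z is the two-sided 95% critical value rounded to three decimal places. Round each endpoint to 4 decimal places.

Here p̂ = 1839/2388 = 0.77010 and z = 1.960 (z² = 3.841600).
Denominator 1 + z²/n = 1 + 3.841600/2388 = 1.001609.
Center = (0.77010 + 0.000804)/1.001609 = 0.76967.
Radicand: p̂(1−p̂)/n + z²/(4n²) = 0.000074140 + 0.000000168 = 0.000074308.
Half-width = z·√(radicand)/denom = 1.960·0.008620/1.001609 = 0.01687.
Interval: 0.76967 ± 0.01687 → (0.7528, 0.7865).

(0.7528, 0.7865)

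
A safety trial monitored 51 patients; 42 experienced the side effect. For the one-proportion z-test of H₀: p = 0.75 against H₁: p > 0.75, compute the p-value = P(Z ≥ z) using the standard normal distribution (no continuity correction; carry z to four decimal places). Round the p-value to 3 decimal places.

Sample proportion p̂ = 42/51 = 0.82353.
Under H₀, SE = √(p₀(1−p₀)/n) = √(0.75·0.25/51) = √0.003676471 = 0.060634.
z = (p̂ − p₀)/SE = (42/51 − 0.75)/0.060634 ≈ 1.2127.
From the standard normal, P(Z ≥ z) = 0.113.

p-value = 0.113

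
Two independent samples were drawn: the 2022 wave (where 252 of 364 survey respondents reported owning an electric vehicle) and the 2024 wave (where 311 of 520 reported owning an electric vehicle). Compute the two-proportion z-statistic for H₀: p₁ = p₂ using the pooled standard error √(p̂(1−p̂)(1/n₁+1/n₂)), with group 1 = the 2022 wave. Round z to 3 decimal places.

Sample proportions: p̂₁ = 252/364 = 0.69231 and p̂₂ = 311/520 = 0.59808.
Pooling: p̂ = 563/884 = 0.63688.
SE = √[p̂(1−p̂)(1/n₁+1/n₂)] = √[0.63688·0.36312·(1/364+1/520)] ≈ 0.032865.
z = (p̂₁ − p̂₂)/SE = (0.69231 − 0.59808)/0.032865 = 0.09423/0.032865 = 2.867.

z = 2.867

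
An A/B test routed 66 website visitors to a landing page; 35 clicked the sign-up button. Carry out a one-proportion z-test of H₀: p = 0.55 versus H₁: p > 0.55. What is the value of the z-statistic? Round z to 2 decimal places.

z = -0.32

The sample proportion is 35/66 = 0.53030.
SE₀ = √(0.55·0.45/66) = 0.061237.
Test statistic: z = -0.01970/0.061237 = -0.32.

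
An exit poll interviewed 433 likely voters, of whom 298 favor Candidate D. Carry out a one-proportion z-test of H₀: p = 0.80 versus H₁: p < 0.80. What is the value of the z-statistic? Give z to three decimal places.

With x = 298 successes in n = 433, p̂ = 0.68822.
Under H₀, SE = √(p₀(1−p₀)/n) = √(0.80·0.20/433) = √0.000369515 = 0.019223.
Test statistic: z = -0.11178/0.019223 = -5.815.

z = -5.815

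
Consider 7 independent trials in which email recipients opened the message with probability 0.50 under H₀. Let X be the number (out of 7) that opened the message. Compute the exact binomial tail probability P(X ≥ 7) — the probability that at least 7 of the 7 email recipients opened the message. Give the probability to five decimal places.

P = 0.00781

X ~ Binomial(n=7, p=0.50).
P(X ≥ 7) = C(7,7)·0.50^7·0.50^0.
= 0.007812 = 0.00781.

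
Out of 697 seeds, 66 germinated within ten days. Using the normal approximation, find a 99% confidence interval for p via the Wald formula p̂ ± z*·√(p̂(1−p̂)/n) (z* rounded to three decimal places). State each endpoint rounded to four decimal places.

(0.0661, 0.1233)

p̂ = 66/697 = 0.09469.
SE = √(p̂(1−p̂)/n) = √(0.085725/697) = 0.011090.
z* = 2.576 at the 99% level.
Margin = 2.576·0.011090 = 0.02857.
So the interval runs from 0.0661 to 0.1233.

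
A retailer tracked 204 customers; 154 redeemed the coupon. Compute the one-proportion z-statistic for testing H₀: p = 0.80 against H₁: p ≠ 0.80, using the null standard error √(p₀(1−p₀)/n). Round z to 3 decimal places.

Sample proportion p̂ = 154/204 = 0.75490.
Under H₀, SE = √(p₀(1−p₀)/n) = √(0.80·0.20/204) = √0.000784314 = 0.028006.
z = (0.75490 − 0.80)/0.028006 = -0.04510/0.028006 = -1.610.

z = -1.610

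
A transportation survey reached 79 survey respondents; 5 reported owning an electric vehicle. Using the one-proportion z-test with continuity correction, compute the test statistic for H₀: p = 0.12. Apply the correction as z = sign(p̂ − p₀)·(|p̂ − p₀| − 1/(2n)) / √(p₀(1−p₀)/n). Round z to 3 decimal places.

z = -1.378

With x = 5 successes in n = 79, p̂ = 0.06329. p̂ − p₀ = -0.056709.
1/(2n) = 0.006329.
Corrected numerator: |-0.056709| − 0.006329 = 0.050380.
Under H₀, SE = √(p₀(1−p₀)/n) = √(0.12·0.88/79) = √0.001336709 = 0.036561.
z = (−)0.050380/0.036561 = -1.378.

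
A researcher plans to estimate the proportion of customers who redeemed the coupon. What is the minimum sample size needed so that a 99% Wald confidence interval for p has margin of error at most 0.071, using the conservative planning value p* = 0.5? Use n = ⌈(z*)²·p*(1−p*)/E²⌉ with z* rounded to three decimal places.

The 99% critical value is z* = 2.576.
p*(1−p*) = 0.2500.
Required n before rounding: 6.635776 × 0.2500 / 0.071² = 329.090.
Rounding up, n = 330.

n = 330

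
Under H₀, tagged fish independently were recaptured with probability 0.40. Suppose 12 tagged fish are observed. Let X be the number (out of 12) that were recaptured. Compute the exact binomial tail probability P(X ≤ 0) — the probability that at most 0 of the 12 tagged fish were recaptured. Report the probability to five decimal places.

X is binomial with n = 12 and p = 0.40.
P(X ≤ 0) = C(12,0)·0.40^0·0.60^12.
= 0.002177 = 0.00218.

P = 0.00218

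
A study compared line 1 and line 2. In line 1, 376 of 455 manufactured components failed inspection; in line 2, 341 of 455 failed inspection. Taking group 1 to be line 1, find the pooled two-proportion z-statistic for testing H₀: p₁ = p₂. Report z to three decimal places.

z = 2.838

p̂₁ = 376/455 = 0.82637, p̂₂ = 341/455 = 0.74945.
Pooling: p̂ = 717/910 = 0.78791.
SE = √[p̂(1−p̂)(1/n₁+1/n₂)] = √[0.78791·0.21209·(1/455+1/455)] ≈ 0.027102.
z = (p̂₁ − p̂₂)/SE = (0.82637 − 0.74945)/0.027102 = 0.07692/0.027102 = 2.838.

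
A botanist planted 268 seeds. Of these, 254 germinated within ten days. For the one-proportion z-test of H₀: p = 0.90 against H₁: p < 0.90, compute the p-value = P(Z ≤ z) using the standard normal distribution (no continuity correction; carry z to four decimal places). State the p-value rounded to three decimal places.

p-value = 0.995

With x = 254 successes in n = 268, p̂ = 0.94776.
Null standard error: √(0.90·0.10/268) = √0.000335821 = 0.018325.
Test statistic (full precision, shown to 4 dp): z = (254/268 − 0.90)/SE₀ ≈ 2.6063.
From the standard normal, P(Z ≤ z) = 0.995.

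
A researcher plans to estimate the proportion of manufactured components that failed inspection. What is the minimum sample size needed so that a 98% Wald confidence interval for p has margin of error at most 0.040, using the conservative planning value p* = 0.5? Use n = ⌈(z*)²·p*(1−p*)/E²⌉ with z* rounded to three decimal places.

n = 846

The 98% critical value is z* = 2.326.
p*(1−p*) = 0.2500.
(z*)²·p*(1−p*)/E² = 5.410276·0.2500/0.001600 = 845.356.
⌈845.356⌉ = 846.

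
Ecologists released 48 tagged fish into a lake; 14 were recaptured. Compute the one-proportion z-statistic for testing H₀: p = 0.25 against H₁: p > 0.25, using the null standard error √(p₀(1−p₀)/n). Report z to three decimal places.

z = 0.667

The sample proportion is 14/48 = 0.29167.
Null standard error: √(0.25·0.75/48) = √0.003906250 = 0.062500.
z = (0.29167 − 0.25)/0.062500 = 0.04167/0.062500 = 0.667.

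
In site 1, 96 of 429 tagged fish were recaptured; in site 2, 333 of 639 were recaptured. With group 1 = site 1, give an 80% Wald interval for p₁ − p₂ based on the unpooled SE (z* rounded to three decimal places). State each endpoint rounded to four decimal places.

(-0.3335, -0.2612)

p̂₁ = 0.22378, p̂₂ = 0.52113, so the observed difference is -0.29735.
Unpooled SE = √(p̂₁(1−p̂₁)/n₁ + p̂₂(1−p̂₂)/n₂) = √(0.000404896 + 0.000390538) = 0.028203.
For 80% confidence, z* = 1.282. Margin = 1.282·0.028203 = 0.03616.
So the interval runs from -0.3335 to -0.2612.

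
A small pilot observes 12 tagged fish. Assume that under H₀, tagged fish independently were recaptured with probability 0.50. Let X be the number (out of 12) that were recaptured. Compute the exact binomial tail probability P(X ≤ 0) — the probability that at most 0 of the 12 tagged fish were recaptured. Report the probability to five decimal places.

P = 0.00024

X is binomial with n = 12 and p = 0.50.
P(X ≤ 0) = C(12,0)·0.50^0·0.50^12.
= 0.000244 = 0.00024.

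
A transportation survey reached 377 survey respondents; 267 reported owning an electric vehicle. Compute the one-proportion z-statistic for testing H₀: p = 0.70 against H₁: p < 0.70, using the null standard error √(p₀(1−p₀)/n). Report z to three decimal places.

With x = 267 successes in n = 377, p̂ = 0.70822.
Null standard error: √(0.70·0.30/377) = √0.000557029 = 0.023601.
z = (0.70822 − 0.70)/0.023601 = 0.00822/0.023601 = 0.348.

z = 0.348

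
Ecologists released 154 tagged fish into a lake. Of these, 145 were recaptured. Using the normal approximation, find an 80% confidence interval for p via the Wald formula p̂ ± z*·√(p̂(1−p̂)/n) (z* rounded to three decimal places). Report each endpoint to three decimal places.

(0.917, 0.966)

With x = 145 successes in n = 154, p̂ = 0.94156.
SE(p̂) = √(0.94156·0.05844/154) = 0.018903.
The 80% critical value is z* = 1.282.
Margin = 1.282·0.018903 = 0.02423.
Interval: 0.94156 ± 0.02423 → (0.917, 0.966).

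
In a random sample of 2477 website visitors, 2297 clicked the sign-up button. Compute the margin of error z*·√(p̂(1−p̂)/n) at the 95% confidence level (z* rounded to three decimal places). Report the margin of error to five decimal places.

The sample proportion is 2297/2477 = 0.92733.
Standard error of p̂: √(0.067388/2477) = √0.000027205 = 0.005216.
For 95% confidence, z* = 1.960.
So ME = 0.01022.

ME = 0.01022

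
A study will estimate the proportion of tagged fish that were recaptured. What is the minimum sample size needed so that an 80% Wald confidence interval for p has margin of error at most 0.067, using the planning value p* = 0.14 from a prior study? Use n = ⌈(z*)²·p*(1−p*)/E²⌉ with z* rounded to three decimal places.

n = 45

z* = 1.282 at the 80% level.
p*(1−p*) = 0.14·0.86 = 0.1204.
(z*)²·p*(1−p*)/E² = 1.643524·0.1204/0.004489 = 44.081.
Rounding up, n = 45.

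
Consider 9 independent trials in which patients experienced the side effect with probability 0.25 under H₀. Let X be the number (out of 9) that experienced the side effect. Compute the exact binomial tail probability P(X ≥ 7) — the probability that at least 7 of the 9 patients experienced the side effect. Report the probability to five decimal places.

X is binomial with n = 9 and p = 0.25.
P(X ≥ 7) = C(9,7)·0.25^7·0.75^2 + C(9,8)·0.25^8·0.75^1 + C(9,9)·0.25^9·0.75^0.
= 0.001236 + 0.000103 + 0.000004 = 0.00134.

P = 0.00134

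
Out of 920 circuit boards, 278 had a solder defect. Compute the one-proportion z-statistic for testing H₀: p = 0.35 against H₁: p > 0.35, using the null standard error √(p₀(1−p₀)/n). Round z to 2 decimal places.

The sample proportion is 278/920 = 0.30217.
SE₀ = √(0.35·0.65/920) = 0.015725.
Test statistic: z = -0.04783/0.015725 = -3.04.

z = -3.04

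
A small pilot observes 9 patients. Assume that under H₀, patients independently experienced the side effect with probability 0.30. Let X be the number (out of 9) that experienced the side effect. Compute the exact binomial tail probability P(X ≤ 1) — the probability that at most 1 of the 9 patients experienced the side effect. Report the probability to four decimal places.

P = 0.1960

X is binomial with n = 9 and p = 0.30.
P(X ≤ 1) = C(9,0)·0.30^0·0.70^9 + C(9,1)·0.30^1·0.70^8.
= 0.040354 + 0.155650 = 0.1960.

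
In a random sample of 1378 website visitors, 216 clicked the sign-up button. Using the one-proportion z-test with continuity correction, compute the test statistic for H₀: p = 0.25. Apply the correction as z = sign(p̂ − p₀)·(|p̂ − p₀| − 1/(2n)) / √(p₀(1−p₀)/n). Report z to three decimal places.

z = -7.963

The sample proportion is 216/1378 = 0.15675. p̂ − p₀ = -0.093251.
Continuity correction 1/(2n) = 1/2756 = 0.000363.
Corrected numerator: |-0.093251| − 0.000363 = 0.092888.
SE₀ = √(0.25·0.75/1378) = 0.011665.
z = −0.092888/0.011665 = -7.963.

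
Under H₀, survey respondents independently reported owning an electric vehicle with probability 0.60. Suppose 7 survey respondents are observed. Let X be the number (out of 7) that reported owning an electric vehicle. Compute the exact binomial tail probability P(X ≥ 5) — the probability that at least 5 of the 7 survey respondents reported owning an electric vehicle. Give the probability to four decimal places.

P = 0.4199

X is binomial with n = 7 and p = 0.60.
P(X ≥ 5) = C(7,5)·0.60^5·0.40^2 + C(7,6)·0.60^6·0.40^1 + C(7,7)·0.60^7·0.40^0.
= 0.261274 + 0.130637 + 0.027994 = 0.4199.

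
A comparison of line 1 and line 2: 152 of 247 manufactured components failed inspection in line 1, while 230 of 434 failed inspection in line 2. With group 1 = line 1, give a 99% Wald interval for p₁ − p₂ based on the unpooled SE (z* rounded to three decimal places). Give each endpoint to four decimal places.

p̂₁ = 152/247 = 0.61538, p̂₂ = 230/434 = 0.52995; p̂₁ − p̂₂ = 0.08543.
SE = √(0.000958244 + 0.000573969) = √0.001532213 = 0.039144.
For 99% confidence, z* = 2.576. Margin of error = 0.10083.
CI: 0.08543 ± 0.10083 = (-0.0154, 0.1863).

(-0.0154, 0.1863)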